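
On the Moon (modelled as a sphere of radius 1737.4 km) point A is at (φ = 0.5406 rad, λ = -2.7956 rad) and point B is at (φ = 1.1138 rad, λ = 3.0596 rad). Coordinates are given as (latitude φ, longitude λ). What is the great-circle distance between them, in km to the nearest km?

1100 km

Let φ₁ = 0.5406 rad, φ₂ = 1.1138 rad, and Δλ = -0.4280 rad.
cos c = sin φ₁ sin φ₂ + cos φ₁ cos φ₂ cos Δλ = (0.5147)(0.8974) + (0.8574)(0.4413)(0.9098) = 0.80605,
so c = arccos(0.80605) = 0.63336 rad.
Distance = R·c = 1737.4 × 0.6334 ≈ 1100 km.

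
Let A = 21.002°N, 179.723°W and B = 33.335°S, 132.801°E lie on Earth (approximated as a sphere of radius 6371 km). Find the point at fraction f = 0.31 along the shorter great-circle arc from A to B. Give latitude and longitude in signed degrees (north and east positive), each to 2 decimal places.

3.92°, 166.15°

The central angle between A and B is δ = 1.2343 rad.
With f = 0.31, the slerp weights are sin((1−f)δ)/sin δ = 0.7971 and sin(fδ)/sin δ = 0.3955.
Weighted sum of the unit vectors: (0.7971)·(-0.9336,-0.0045,0.3584) + (0.3955)·(-0.5677,0.6130,-0.5495) = (-0.9686, 0.2389, 0.0683).
Converting back: φ = atan2(z, √(x²+y²)) = 3.92°, λ = atan2(y, x) = 166.15°.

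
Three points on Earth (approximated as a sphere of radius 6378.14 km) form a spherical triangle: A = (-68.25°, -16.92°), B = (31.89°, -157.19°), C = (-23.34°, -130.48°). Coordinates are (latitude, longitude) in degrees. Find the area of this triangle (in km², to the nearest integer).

Side lengths (central angles): a = 1.0620, b = 1.3367, c = 2.3930 rad; semiperimeter s = 2.3959.
By l'Huilier's theorem, tan(E/4) = √[tan(s/2) tan((s−a)/2) tan((s−b)/2) tan((s−c)/2)], giving spherical excess E = 0.1639 rad.
Area = E·R² = 0.1639 × (6378.14)² ≈ 6668044 km².

6668044 km²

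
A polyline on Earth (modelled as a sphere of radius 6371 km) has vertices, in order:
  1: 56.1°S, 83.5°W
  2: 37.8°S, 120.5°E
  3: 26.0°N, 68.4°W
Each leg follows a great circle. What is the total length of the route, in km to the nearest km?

27789 km

Leg 1→2: central angle 1.4645 rad, distance 9330.2 km.
Leg 2→3: central angle 2.8973 rad, distance 18458.9 km.
Total: 9330.2 + 18458.9 ≈ 27789 km.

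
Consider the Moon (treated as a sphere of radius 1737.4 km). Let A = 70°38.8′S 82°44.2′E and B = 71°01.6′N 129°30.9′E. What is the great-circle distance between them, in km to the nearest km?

4395 km

Let φ₁ = -1.2330 rad, φ₂ = 1.2396 rad, and Δλ = 0.8164 rad.
cos c = sin φ₁ sin φ₂ + cos φ₁ cos φ₂ cos Δλ = (-0.9435)(0.9457) + (0.3314)(0.3251)(0.6848) = -0.81845,
so c = arccos(-0.81845) = 2.52950 rad.
Distance = R·c = 1737.4 × 2.5295 ≈ 4395 km.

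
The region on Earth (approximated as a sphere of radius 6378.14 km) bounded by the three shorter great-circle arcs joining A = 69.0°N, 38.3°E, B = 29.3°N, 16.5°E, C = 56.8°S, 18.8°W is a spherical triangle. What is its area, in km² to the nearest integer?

6160795 km²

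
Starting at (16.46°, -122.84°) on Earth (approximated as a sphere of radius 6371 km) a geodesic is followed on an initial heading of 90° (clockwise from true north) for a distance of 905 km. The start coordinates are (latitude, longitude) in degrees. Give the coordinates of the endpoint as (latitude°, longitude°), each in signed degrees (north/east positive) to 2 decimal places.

16.29°, -114.36°

Angular distance δ = d/R = 905/6371 = 0.14205 rad; initial bearing θ = 1.5708 rad.
sin φ₂ = sin φ₁ cos δ + cos φ₁ sin δ cos θ = (0.2833)(0.9899) + (0.9590)(0.1416)(0.0000) = 0.2805, so φ₂ = 16.29°.
Δλ = atan2(sin θ sin δ cos φ₁, cos δ − sin φ₁ sin φ₂) = atan2(0.1358, 0.9105) = 8.482°.
λ₂ = -122.840° + 8.482° = -114.36°.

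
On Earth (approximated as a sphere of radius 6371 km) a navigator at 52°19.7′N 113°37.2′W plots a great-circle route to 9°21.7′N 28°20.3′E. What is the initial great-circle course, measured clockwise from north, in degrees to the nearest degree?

40°

With φ₁ = 0.9133, φ₂ = 0.1634, Δλ = 2.4776 rad, the forward-azimuth formula gives
θ = atan2( sin Δλ cos φ₂ , cos φ₁ sin φ₂ − sin φ₁ cos φ₂ cos Δλ ) = atan2(0.6080, 0.7145) = 40.40°.
So the initial bearing is 40°.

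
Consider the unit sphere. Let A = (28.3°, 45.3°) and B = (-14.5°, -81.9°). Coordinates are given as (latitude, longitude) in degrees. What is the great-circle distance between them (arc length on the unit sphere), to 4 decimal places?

2.2576

Let φ₁ = 0.4939 rad, φ₂ = -0.2531 rad, and Δλ = -2.2201 rad.
cos c = sin φ₁ sin φ₂ + cos φ₁ cos φ₂ cos Δλ = (0.4741)(-0.2504) + (0.8805)(0.9681)(-0.6046) = -0.63408,
so c = arccos(-0.63408) = 2.25762 rad.
On the unit sphere the arc length equals the central angle: 2.2576.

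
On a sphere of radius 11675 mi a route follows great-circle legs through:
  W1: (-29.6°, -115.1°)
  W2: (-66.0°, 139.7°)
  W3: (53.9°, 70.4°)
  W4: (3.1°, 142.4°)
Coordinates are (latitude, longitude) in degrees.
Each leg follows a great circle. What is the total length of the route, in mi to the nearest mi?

56394 mi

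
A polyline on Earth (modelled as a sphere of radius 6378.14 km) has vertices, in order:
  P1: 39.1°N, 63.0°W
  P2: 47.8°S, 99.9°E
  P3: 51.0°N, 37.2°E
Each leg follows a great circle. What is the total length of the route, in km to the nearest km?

30874 km

Leg P1→P2: central angle 2.8780 rad, distance 18356.0 km.
Leg P2→P3: central angle 1.9626 rad, distance 12517.6 km.
Total: 18356.0 + 12517.6 ≈ 30874 km.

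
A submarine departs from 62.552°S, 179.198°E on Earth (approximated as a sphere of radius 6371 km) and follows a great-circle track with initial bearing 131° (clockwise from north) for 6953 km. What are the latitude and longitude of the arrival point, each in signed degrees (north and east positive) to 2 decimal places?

-42.66°, -66.39°

Angular distance δ = d/R = 6953/6371 = 1.09135 rad; initial bearing θ = 2.2864 rad.
sin φ₂ = sin φ₁ cos δ + cos φ₁ sin δ cos θ = (-0.8874)(0.4613) + (0.4609)(0.8873)(-0.6561) = -0.6777, so φ₂ = -42.66°.
Δλ = atan2(sin θ sin δ cos φ₁, cos δ − sin φ₁ sin φ₂) = atan2(0.3087, -0.1401) = 114.413°.
λ₂ = 179.198° + 114.413° = 293.61° → -66.39° after wrapping to (−180°, 180°].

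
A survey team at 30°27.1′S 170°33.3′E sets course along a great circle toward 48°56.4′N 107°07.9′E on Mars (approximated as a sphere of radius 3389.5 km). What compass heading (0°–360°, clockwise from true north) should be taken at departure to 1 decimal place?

With φ₁ = -0.5315, φ₂ = 0.8542, Δλ = -1.1069 rad, the forward-azimuth formula gives
θ = atan2( sin Δλ cos φ₂ , cos φ₁ sin φ₂ − sin φ₁ cos φ₂ cos Δλ ) = atan2(-0.5874, 0.7989) = -36.33°.
Adding 360° brings this into [0°, 360°): 323.7°.

323.7°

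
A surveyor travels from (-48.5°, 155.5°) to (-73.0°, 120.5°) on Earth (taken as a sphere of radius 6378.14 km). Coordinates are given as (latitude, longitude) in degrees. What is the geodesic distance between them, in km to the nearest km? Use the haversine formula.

3224 km

With latitudes φ₁ = -48.500°, φ₂ = -73.000° and longitude difference Δλ = -35.000°:
Haversine: a = sin²(Δφ/2) + cos φ₁ cos φ₂ sin²(Δλ/2) = 0.0450 + (0.6626)(0.2924)(0.0904) = 0.06254.
Central angle c = 2·arcsin(√a) = 0.50551 rad.
Distance = R·c = 6378.14 × 0.5055 ≈ 3224 km.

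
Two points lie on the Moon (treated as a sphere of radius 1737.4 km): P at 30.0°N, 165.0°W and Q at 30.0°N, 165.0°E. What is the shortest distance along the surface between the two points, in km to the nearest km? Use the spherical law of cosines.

786 km

Let φ₁ = 0.5236 rad, φ₂ = 0.5236 rad, and Δλ = -0.5236 rad.
cos c = sin φ₁ sin φ₂ + cos φ₁ cos φ₂ cos Δλ = (0.5000)(0.5000) + (0.8660)(0.8660)(0.8660) = 0.89952,
so c = arccos(0.89952) = 0.45213 rad.
Distance = R·c = 1737.4 × 0.4521 ≈ 786 km.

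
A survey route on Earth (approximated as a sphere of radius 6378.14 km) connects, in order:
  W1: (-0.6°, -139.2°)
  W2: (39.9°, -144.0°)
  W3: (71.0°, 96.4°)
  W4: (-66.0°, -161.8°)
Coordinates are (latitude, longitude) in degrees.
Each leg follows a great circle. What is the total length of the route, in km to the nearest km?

28367 km

Leg W1→W2: central angle 0.7110 rad, distance 4534.8 km.
Leg W2→W3: central angle 1.0666 rad, distance 6802.7 km.
Leg W3→W4: central angle 2.6700 rad, distance 17029.7 km.
Total: 4534.8 + 6802.7 + 17029.7 ≈ 28367 km.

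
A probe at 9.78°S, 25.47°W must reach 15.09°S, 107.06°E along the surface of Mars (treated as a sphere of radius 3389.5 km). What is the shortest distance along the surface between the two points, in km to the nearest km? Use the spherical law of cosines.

7501 km

Let φ₁ = -0.1707 rad, φ₂ = -0.2634 rad, and Δλ = 2.3131 rad.
cos c = sin φ₁ sin φ₂ + cos φ₁ cos φ₂ cos Δλ = (-0.1699)(-0.2603) + (0.9855)(0.9655)(-0.6760) = -0.59896,
so c = arccos(-0.59896) = 2.21300 rad.
Distance = R·c = 3389.5 × 2.2130 ≈ 7501 km.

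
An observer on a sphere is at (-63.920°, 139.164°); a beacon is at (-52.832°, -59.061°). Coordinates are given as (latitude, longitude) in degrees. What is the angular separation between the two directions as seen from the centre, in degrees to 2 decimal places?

Let φ₁ = -1.1156 rad, φ₂ = -0.9221 rad, and Δλ = 2.8235 rad.
cos c = sin φ₁ sin φ₂ + cos φ₁ cos φ₂ cos Δλ = (-0.8982)(-0.7969) + (0.4396)(0.6042)(-0.9498) = 0.46345,
so c = arccos(0.46345) = 1.08891 rad.
So the angular separation is 62.39°.

62.39°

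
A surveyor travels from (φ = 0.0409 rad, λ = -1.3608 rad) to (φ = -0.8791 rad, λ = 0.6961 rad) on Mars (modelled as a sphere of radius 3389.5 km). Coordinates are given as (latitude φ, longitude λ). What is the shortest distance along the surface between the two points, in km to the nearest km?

6461 km

With latitudes φ₁ = 2.343°, φ₂ = -50.369° and longitude difference Δλ = 117.852°:
Haversine: a = sin²(Δφ/2) + cos φ₁ cos φ₂ sin²(Δλ/2) = 0.1971 + (0.9992)(0.6378)(0.7336) = 0.66462.
Central angle c = 2·arcsin(√a) = 1.90629 rad.
Distance = R·c = 3389.5 × 1.9063 ≈ 6461 km.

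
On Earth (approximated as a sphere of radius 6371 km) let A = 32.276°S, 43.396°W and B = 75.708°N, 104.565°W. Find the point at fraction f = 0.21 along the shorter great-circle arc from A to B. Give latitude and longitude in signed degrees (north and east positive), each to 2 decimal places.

-8.78°, -49.03°

Central angle δ = 2.0007 rad. Interpolating on the sphere with fraction f = 0.21:
P = [sin((1−f)δ)·A + sin(fδ)·B] / sin δ = 1.1001·A + 0.4487·B in Cartesian coordinates,
giving P = (0.6480, -0.7462, -0.1526), i.e. latitude -8.78°, longitude -49.03°.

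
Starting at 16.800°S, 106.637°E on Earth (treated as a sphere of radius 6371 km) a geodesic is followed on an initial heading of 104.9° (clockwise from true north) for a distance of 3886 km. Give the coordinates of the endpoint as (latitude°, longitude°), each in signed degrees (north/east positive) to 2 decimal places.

-22.20°, 143.36°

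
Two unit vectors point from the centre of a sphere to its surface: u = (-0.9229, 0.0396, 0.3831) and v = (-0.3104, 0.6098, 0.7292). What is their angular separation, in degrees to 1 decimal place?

53.8°

u·v = 0.5900; |u| = 1.0000, |v| = 1.0000.
cos θ = (u·v)/(|u||v|) = 0.5900, so θ = 53.8°.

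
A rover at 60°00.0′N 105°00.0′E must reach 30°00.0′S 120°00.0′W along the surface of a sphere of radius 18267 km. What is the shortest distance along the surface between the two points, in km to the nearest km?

In radians: φ₁ = 1.0472, φ₂ = -0.5236, Δλ = 135.000° = 2.3562 rad.
cos c = sin φ₁ sin φ₂ + cos φ₁ cos φ₂ cos Δλ = (0.8660)(-0.5000) + (0.5000)(0.8660)(-0.7071) = -0.73920,
so c = arccos(-0.73920) = 2.40268 rad.
Distance = R·c = 18267 × 2.4027 ≈ 43890 km.

43890 km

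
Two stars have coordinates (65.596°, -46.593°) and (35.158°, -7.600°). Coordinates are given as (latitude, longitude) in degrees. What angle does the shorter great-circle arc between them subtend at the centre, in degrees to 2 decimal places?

38.10°

Let φ₁ = 1.1449 rad, φ₂ = 0.6136 rad, and Δλ = 0.6806 rad.
cos c = sin φ₁ sin φ₂ + cos φ₁ cos φ₂ cos Δλ = (0.9107)(0.5758) + (0.4132)(0.8176)(0.7772) = 0.78693,
so c = arccos(0.78693) = 0.66499 rad.
So the angular separation is 38.10°.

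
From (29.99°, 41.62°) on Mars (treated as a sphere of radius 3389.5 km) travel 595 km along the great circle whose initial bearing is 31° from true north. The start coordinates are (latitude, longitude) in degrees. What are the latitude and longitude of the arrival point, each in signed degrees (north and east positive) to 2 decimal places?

38.45°, 48.22°

Angular distance δ = d/R = 595/3389.5 = 0.17554 rad; initial bearing θ = 0.5411 rad.
sin φ₂ = sin φ₁ cos δ + cos φ₁ sin δ cos θ = (0.4998)(0.9846) + (0.8661)(0.1746)(0.8572) = 0.6218, so φ₂ = 38.45°.
Δλ = atan2(sin θ sin δ cos φ₁, cos δ − sin φ₁ sin φ₂) = atan2(0.0779, 0.6738) = 6.595°.
λ₂ = 41.620° + 6.595° = 48.22°.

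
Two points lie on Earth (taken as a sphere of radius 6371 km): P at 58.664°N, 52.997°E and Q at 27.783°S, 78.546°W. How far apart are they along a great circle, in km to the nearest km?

14977 km

In radians: φ₁ = 1.0239, φ₂ = -0.4849, Δλ = -131.543° = -2.2959 rad.
cos c = sin φ₁ sin φ₂ + cos φ₁ cos φ₂ cos Δλ = (0.8541)(-0.4661) + (0.5201)(0.8847)(-0.6632) = -0.70326,
so c = arccos(-0.70326) = 2.35077 rad.
Distance = R·c = 6371 × 2.3508 ≈ 14977 km.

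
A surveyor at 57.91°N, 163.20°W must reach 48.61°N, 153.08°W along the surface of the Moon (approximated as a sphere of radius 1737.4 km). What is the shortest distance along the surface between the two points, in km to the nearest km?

336 km

Let φ₁ = 1.0107 rad, φ₂ = 0.8484 rad, and Δλ = 0.1766 rad.
cos c = sin φ₁ sin φ₂ + cos φ₁ cos φ₂ cos Δλ = (0.8472)(0.7502) + (0.5313)(0.6612)(0.9844) = 0.98139,
so c = arccos(0.98139) = 0.19322 rad.
Distance = R·c = 1737.4 × 0.1932 ≈ 336 km.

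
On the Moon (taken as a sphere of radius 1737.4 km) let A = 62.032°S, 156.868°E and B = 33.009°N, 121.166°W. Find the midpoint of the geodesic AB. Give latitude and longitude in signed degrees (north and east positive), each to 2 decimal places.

-18.42°, -148.35°

The central angle between A and B is δ = 2.0111 rad.
With f = 0.5, the slerp weights are sin((1−f)δ)/sin δ = 0.9335 and sin(fδ)/sin δ = 0.9335.
Weighted sum of the unit vectors: (0.9335)·(-0.4313,0.1842,-0.8832) + (0.9335)·(-0.4340,-0.7176,0.5448) = (-0.8077, -0.4978, -0.3159).
Converting back: φ = atan2(z, √(x²+y²)) = -18.42°, λ = atan2(y, x) = -148.35°.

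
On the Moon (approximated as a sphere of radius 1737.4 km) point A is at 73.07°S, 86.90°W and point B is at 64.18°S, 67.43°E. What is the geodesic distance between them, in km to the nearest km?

1264 km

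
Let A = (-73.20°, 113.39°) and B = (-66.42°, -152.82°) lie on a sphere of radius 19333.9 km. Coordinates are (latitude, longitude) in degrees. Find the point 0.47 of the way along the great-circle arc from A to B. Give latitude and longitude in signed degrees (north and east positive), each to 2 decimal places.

The central angle between A and B is δ = 0.5161 rad.
With f = 0.47, the slerp weights are sin((1−f)δ)/sin δ = 0.5474 and sin(fδ)/sin δ = 0.4867.
Weighted sum of the unit vectors: (0.5474)·(-0.1147,0.2653,-0.9573) + (0.4867)·(-0.3559,-0.1827,-0.9165) = (-0.2360, 0.0563, -0.9701).
Converting back: φ = atan2(z, √(x²+y²)) = -75.96°, λ = atan2(y, x) = 166.59°.

-75.96°, 166.59°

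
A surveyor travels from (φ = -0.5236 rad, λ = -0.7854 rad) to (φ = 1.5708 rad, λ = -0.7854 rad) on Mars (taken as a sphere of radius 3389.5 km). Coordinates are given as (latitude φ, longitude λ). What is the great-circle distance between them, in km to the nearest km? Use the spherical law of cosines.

With latitudes φ₁ = -30.000°, φ₂ = 90.000° and longitude difference Δλ = 0.000°:
cos c = sin φ₁ sin φ₂ + cos φ₁ cos φ₂ cos Δλ = (-0.5000)(1.0000) + (0.8660)(-0.0000)(1.0000) = -0.50000,
so c = arccos(-0.50000) = 2.09440 rad.
Distance = R·c = 3389.5 × 2.0944 ≈ 7099 km.

7099 km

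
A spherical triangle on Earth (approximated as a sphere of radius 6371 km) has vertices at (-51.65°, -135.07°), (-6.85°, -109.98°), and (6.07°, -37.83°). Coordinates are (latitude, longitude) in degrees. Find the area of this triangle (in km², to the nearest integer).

27861933 km²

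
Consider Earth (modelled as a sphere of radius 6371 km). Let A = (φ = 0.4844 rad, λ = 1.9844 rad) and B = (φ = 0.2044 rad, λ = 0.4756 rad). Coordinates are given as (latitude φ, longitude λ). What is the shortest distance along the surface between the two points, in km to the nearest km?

Let φ₁ = 0.4844 rad, φ₂ = 0.2044 rad, and Δλ = -1.5088 rad.
cos c = sin φ₁ sin φ₂ + cos φ₁ cos φ₂ cos Δλ = (0.4657)(0.2030) + (0.8850)(0.9792)(0.0620) = 0.14821,
so c = arccos(0.14821) = 1.42204 rad.
Distance = R·c = 6371 × 1.4220 ≈ 9060 km.

9060 km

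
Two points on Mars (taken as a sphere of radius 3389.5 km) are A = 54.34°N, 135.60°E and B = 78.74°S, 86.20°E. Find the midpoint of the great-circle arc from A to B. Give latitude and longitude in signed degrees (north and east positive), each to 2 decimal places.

The central angle between A and B is δ = 2.3786 rad.
With f = 0.5, the slerp weights are sin((1−f)δ)/sin δ = 1.3430 and sin(fδ)/sin δ = 1.3430.
Weighted sum of the unit vectors: (1.3430)·(-0.4165,0.4079,0.8125) + (1.3430)·(0.0129,0.1948,-0.9808) = (-0.5420, 0.8094, -0.2260).
Converting back: φ = atan2(z, √(x²+y²)) = -13.06°, λ = atan2(y, x) = 123.81°.

-13.06°, 123.81°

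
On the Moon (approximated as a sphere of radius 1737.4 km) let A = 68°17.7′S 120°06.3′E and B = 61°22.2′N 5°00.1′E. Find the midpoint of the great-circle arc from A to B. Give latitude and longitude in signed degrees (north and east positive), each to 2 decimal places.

-6.31°, 51.10°

The central angle between A and B is δ = 2.6696 rad.
With f = 0.5, the slerp weights are sin((1−f)δ)/sin δ = 2.1386 and sin(fδ)/sin δ = 2.1386.
Weighted sum of the unit vectors: (2.1386)·(-0.1855,0.3199,-0.9291) + (2.1386)·(0.4773,0.0418,0.8777) = (0.6241, 0.7736, -0.1099).
Converting back: φ = atan2(z, √(x²+y²)) = -6.31°, λ = atan2(y, x) = 51.10°.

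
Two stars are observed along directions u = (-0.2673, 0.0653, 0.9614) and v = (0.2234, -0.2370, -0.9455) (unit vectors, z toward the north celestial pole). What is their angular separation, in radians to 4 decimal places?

2.9634 rad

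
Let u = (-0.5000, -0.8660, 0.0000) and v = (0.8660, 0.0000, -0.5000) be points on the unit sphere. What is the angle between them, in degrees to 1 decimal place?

115.7°

u·v = -0.4330; |u| = 1.0000, |v| = 1.0000.
cos θ = (u·v)/(|u||v|) = -0.4330, so θ = 115.7°.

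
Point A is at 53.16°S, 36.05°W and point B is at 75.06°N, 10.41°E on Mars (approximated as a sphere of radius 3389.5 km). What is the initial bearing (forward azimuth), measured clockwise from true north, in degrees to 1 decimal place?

14.5°

With φ₁ = -0.9278, φ₂ = 1.3100, Δλ = 0.8109 rad, the forward-azimuth formula gives
θ = atan2( sin Δλ cos φ₂ , cos φ₁ sin φ₂ − sin φ₁ cos φ₂ cos Δλ ) = atan2(0.1869, 0.7214) = 14.52°.
So the initial bearing is 14.5°.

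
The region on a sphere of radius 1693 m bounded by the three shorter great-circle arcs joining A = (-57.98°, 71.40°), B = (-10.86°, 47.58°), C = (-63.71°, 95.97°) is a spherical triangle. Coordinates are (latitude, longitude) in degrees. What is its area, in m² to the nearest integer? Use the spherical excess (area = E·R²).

128553 m²

Side lengths (central angles): a = 1.0953, b = 0.2297, c = 0.8814 rad; semiperimeter s = 1.1032.
By l'Huilier's theorem, tan(E/4) = √[tan(s/2) tan((s−a)/2) tan((s−b)/2) tan((s−c)/2)], giving spherical excess E = 0.0449 rad.
Area = E·R² = 0.0449 × (1693)² ≈ 128553 m².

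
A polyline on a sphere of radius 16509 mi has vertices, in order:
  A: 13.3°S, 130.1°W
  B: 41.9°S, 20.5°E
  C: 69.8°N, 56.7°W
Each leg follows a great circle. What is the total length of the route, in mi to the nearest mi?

Leg A→B: central angle 2.0685 rad, distance 34149.2 mi.
Leg B→C: central angle 2.1771 rad, distance 35941.4 mi.
Total: 34149.2 + 35941.4 ≈ 70091 mi.

70091 mi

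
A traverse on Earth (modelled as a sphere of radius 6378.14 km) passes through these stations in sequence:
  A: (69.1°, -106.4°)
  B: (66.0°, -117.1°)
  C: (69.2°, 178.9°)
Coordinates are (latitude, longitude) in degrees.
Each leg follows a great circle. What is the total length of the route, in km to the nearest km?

3181 km

Leg A→B: central angle 0.0893 rad, distance 569.7 km.
Leg B→C: central angle 0.4095 rad, distance 2611.8 km.
Total: 569.7 + 2611.8 ≈ 3181 km.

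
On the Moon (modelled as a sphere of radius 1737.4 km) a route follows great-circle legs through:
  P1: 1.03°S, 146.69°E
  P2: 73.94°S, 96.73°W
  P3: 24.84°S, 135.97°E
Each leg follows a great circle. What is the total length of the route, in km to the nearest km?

5202 km

Leg P1→P2: central angle 1.6775 rad, distance 2914.5 km.
Leg P2→P3: central angle 1.3165 rad, distance 2287.3 km.
Total: 2914.5 + 2287.3 ≈ 5202 km.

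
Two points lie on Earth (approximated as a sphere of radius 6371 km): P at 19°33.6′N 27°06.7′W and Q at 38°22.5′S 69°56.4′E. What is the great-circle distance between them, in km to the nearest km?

Let φ₁ = 0.3414 rad, φ₂ = -0.6698 rad, and Δλ = 1.6939 rad.
Haversine: a = sin²(Δφ/2) + cos φ₁ cos φ₂ sin²(Δλ/2) = 0.2346 + (0.9423)(0.7840)(0.5614) = 0.64927.
Central angle c = 2·arcsin(√a) = 1.87395 rad.
Distance = R·c = 6371 × 1.8739 ≈ 11939 km.

11939 km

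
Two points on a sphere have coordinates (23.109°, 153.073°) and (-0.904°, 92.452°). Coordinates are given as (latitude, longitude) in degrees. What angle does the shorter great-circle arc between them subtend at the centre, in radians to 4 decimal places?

1.1097 rad

With latitudes φ₁ = 23.109°, φ₂ = -0.904° and longitude difference Δλ = -60.621°:
cos c = sin φ₁ sin φ₂ + cos φ₁ cos φ₂ cos Δλ = (0.3925)(-0.0158) + (0.9198)(0.9999)(0.4906) = 0.44497,
so c = arccos(0.44497) = 1.10965 rad.
So the angular separation is 1.1097 rad.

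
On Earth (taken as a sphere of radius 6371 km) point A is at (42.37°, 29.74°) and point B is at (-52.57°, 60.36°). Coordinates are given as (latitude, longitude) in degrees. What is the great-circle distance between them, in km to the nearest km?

With latitudes φ₁ = 42.370°, φ₂ = -52.570° and longitude difference Δλ = 30.620°:
cos c = sin φ₁ sin φ₂ + cos φ₁ cos φ₂ cos Δλ = (0.6739)(-0.7941) + (0.7388)(0.6078)(0.8606) = -0.14872,
so c = arccos(-0.14872) = 1.72008 rad.
Distance = R·c = 6371 × 1.7201 ≈ 10959 km.

10959 km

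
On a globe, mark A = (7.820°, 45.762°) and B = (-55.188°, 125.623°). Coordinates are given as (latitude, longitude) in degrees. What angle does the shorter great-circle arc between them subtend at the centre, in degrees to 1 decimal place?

Let φ₁ = 0.1365 rad, φ₂ = -0.9632 rad, and Δλ = 1.3938 rad.
Haversine: a = sin²(Δφ/2) + cos φ₁ cos φ₂ sin²(Δλ/2) = 0.2731 + (0.9907)(0.5709)(0.4120) = 0.50607.
Central angle c = 2·arcsin(√a) = 1.58294 rad.
So the angular separation is 90.7°.

90.7°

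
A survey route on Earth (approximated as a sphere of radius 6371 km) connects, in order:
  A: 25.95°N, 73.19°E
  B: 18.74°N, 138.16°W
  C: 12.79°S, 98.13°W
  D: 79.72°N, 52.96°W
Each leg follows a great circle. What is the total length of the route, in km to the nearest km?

30232 km

Leg A→B: central angle 2.1977 rad, distance 14001.3 km.
Leg B→C: central angle 0.8815 rad, distance 5616.0 km.
Leg C→D: central angle 1.6661 rad, distance 10614.5 km.
Total: 14001.3 + 5616.0 + 10614.5 ≈ 30232 km.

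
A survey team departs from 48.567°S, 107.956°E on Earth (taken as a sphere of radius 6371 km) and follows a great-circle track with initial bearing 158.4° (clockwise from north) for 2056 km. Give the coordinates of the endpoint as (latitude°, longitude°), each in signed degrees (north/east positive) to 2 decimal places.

Angular distance δ = d/R = 2056/6371 = 0.32271 rad; initial bearing θ = 2.7646 rad.
sin φ₂ = sin φ₁ cos δ + cos φ₁ sin δ cos θ = (-0.7497)(0.9484) + (0.6617)(0.3171)(-0.9298) = -0.9062, so φ₂ = -64.98°.
Δλ = atan2(sin θ sin δ cos φ₁, cos δ − sin φ₁ sin φ₂) = atan2(0.0773, 0.2690) = 16.024°.
λ₂ = 107.956° + 16.024° = 123.98°.

-64.98°, 123.98°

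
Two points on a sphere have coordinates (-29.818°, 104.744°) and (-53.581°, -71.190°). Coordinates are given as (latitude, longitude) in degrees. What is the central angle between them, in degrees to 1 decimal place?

Let φ₁ = -0.5204 rad, φ₂ = -0.9352 rad, and Δλ = -3.0706 rad.
cos c = sin φ₁ sin φ₂ + cos φ₁ cos φ₂ cos Δλ = (-0.4972)(-0.8047) + (0.8676)(0.5937)(-0.9975) = -0.11366,
so c = arccos(-0.11366) = 1.68470 rad.
So the angular separation is 96.5°.

96.5°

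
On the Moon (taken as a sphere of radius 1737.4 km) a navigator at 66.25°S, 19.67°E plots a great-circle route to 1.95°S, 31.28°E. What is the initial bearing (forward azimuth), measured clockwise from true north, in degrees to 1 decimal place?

With φ₁ = -1.1563, φ₂ = -0.0340, Δλ = 0.2026 rad, the forward-azimuth formula gives
θ = atan2( sin Δλ cos φ₂ , cos φ₁ sin φ₂ − sin φ₁ cos φ₂ cos Δλ ) = atan2(0.2011, 0.8824) = 12.84°.
So the initial bearing is 12.8°.

12.8°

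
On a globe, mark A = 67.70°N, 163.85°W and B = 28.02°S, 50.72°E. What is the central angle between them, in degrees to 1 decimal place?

135.3°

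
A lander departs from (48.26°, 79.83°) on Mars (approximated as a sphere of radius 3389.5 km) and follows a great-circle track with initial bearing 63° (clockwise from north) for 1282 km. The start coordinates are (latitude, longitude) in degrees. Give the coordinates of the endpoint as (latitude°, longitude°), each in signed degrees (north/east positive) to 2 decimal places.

Angular distance δ = d/R = 1282/3389.5 = 0.37823 rad; initial bearing θ = 1.0996 rad.
sin φ₂ = sin φ₁ cos δ + cos φ₁ sin δ cos θ = (0.7462)(0.9293) + (0.6658)(0.3693)(0.4540) = 0.8050, so φ₂ = 53.61°.
Δλ = atan2(sin θ sin δ cos φ₁, cos δ − sin φ₁ sin φ₂) = atan2(0.2190, 0.3286) = 33.687°.
λ₂ = 79.830° + 33.687° = 113.52°.

53.61°, 113.52°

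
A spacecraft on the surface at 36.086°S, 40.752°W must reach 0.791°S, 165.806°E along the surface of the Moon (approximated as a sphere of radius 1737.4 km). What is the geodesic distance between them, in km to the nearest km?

Let φ₁ = -0.6298 rad, φ₂ = -0.0138 rad, and Δλ = -2.6781 rad.
cos c = sin φ₁ sin φ₂ + cos φ₁ cos φ₂ cos Δλ = (-0.5890)(-0.0138) + (0.8081)(0.9999)(-0.8945) = -0.71466,
so c = arccos(-0.71466) = 2.36694 rad.
Distance = R·c = 1737.4 × 2.3669 ≈ 4112 km.

4112 km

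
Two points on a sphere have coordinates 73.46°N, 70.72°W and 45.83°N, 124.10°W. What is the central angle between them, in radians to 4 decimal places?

0.6336 rad

Let φ₁ = 1.2821 rad, φ₂ = 0.7999 rad, and Δλ = -0.9317 rad.
cos c = sin φ₁ sin φ₂ + cos φ₁ cos φ₂ cos Δλ = (0.9586)(0.7173) + (0.2847)(0.6968)(0.5965) = 0.80592,
so c = arccos(0.80592) = 0.63357 rad.
So the angular separation is 0.6336 rad.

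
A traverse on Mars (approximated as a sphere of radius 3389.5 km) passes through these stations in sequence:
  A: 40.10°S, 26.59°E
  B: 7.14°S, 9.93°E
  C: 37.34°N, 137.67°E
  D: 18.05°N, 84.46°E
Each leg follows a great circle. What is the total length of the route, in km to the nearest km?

Leg A→B: central angle 0.6314 rad, distance 2140.2 km.
Leg B→C: central angle 2.1631 rad, distance 7331.7 km.
Leg C→D: central angle 0.8755 rad, distance 2967.4 km.
Total: 2140.2 + 7331.7 + 2967.4 ≈ 12439 km.

12439 km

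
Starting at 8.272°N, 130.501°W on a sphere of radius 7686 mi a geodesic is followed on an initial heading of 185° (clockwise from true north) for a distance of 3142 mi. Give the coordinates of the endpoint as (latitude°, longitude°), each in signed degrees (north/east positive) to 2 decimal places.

-15.06°, -132.56°

Angular distance δ = d/R = 3142/7686 = 0.40880 rad; initial bearing θ = 3.2289 rad.
sin φ₂ = sin φ₁ cos δ + cos φ₁ sin δ cos θ = (0.1439)(0.9176) + (0.9896)(0.3975)(-0.9962) = -0.2599, so φ₂ = -15.06°.
Δλ = atan2(sin θ sin δ cos φ₁, cos δ − sin φ₁ sin φ₂) = atan2(-0.0343, 0.9550) = -2.056°.
λ₂ = -130.501° − 2.056° = -132.56°.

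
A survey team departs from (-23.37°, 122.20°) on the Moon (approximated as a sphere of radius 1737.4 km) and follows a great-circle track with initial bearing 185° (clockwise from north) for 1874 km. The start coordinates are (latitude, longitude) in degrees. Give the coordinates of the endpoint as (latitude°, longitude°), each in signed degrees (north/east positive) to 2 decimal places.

Angular distance δ = d/R = 1874/1737.4 = 1.07862 rad; initial bearing θ = 3.2289 rad.
sin φ₂ = sin φ₁ cos δ + cos φ₁ sin δ cos θ = (-0.3967)(0.4725) + (0.9180)(0.8813)(-0.9962) = -0.9934, so φ₂ = -83.40°.
Δλ = atan2(sin θ sin δ cos φ₁, cos δ − sin φ₁ sin φ₂) = atan2(-0.0705, 0.0785) = -41.929°.
λ₂ = 122.200° − 41.929° = 80.27°.

-83.40°, 80.27°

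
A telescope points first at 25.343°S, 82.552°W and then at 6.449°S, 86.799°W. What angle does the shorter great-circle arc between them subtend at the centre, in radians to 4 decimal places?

In radians: φ₁ = -0.4423, φ₂ = -0.1126, Δλ = -4.247° = -0.0741 rad.
cos c = sin φ₁ sin φ₂ + cos φ₁ cos φ₂ cos Δλ = (-0.4280)(-0.1123) + (0.9038)(0.9937)(0.9973) = 0.94365,
so c = arccos(0.94365) = 0.33729 rad.
So the angular separation is 0.3373 rad.

0.3373 rad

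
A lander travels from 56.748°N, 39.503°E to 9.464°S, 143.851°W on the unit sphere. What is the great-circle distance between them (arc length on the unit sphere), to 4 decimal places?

2.3151

With latitudes φ₁ = 56.748°, φ₂ = -9.464° and longitude difference Δλ = 176.646°:
Haversine: a = sin²(Δφ/2) + cos φ₁ cos φ₂ sin²(Δλ/2) = 0.2983 + (0.5483)(0.9864)(0.9991) = 0.83872.
Central angle c = 2·arcsin(√a) = 2.31507 rad.
On the unit sphere the arc length equals the central angle: 2.3151.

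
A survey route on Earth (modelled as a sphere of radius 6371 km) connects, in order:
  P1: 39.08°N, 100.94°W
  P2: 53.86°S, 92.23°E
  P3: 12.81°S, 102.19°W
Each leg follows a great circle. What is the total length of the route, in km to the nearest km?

Leg P1→P2: central angle 2.8400 rad, distance 18093.8 km.
Leg P2→P3: central angle 1.9583 rad, distance 12476.5 km.
Total: 18093.8 + 12476.5 ≈ 30570 km.

30570 km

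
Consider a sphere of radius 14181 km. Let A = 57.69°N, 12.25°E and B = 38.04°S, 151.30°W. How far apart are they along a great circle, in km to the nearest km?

Let φ₁ = 1.0069 rad, φ₂ = -0.6639 rad, and Δλ = -2.8545 rad.
cos c = sin φ₁ sin φ₂ + cos φ₁ cos φ₂ cos Δλ = (0.8452)(-0.6162) + (0.5345)(0.7876)(-0.9591) = -0.92453,
so c = arccos(-0.92453) = 2.75061 rad.
Distance = R·c = 14181 × 2.7506 ≈ 39006 km.

39006 km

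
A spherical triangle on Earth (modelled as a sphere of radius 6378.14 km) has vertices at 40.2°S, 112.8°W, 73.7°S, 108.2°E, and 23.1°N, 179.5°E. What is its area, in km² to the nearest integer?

50280323 km²

Side lengths (central angles): a = 1.8690, b = 1.5574, c = 1.0954 rad; semiperimeter s = 2.2609.
By l'Huilier's theorem, tan(E/4) = √[tan(s/2) tan((s−a)/2) tan((s−b)/2) tan((s−c)/2)], giving spherical excess E = 1.2360 rad.
Area = E·R² = 1.2360 × (6378.14)² ≈ 50280323 km².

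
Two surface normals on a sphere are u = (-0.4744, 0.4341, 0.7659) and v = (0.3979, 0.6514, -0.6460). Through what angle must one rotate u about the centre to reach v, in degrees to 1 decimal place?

113.6°

u·v = -0.4008; |u| = 1.0001, |v| = 1.0000.
cos θ = (u·v)/(|u||v|) = -0.4007, so θ = 113.6°.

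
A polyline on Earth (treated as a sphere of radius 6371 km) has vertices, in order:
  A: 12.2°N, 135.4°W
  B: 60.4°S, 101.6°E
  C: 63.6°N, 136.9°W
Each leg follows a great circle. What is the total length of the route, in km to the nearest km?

Leg A→B: central angle 2.0339 rad, distance 12957.7 km.
Leg B→C: central angle 2.6760 rad, distance 17049.0 km.
Total: 12957.7 + 17049.0 ≈ 30007 km.

30007 km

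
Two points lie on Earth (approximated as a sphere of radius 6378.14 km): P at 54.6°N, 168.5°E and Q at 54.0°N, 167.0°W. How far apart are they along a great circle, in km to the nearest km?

Let φ₁ = 0.9529 rad, φ₂ = 0.9425 rad, and Δλ = 0.4276 rad.
Haversine: a = sin²(Δφ/2) + cos φ₁ cos φ₂ sin²(Δλ/2) = 0.0000 + (0.5793)(0.5878)(0.0450) = 0.01536.
Central angle c = 2·arcsin(√a) = 0.24848 rad.
Distance = R·c = 6378.14 × 0.2485 ≈ 1585 km.

1585 km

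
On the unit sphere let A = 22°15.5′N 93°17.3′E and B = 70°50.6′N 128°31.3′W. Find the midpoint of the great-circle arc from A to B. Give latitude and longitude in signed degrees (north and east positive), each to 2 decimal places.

61.61°, 111.10°

The central angle between A and B is δ = 1.4390 rad.
With f = 0.5, the slerp weights are sin((1−f)δ)/sin δ = 0.6648 and sin(fδ)/sin δ = 0.6648.
Weighted sum of the unit vectors: (0.6648)·(-0.0531,0.9240,0.3788) + (0.6648)·(-0.2044,-0.2567,0.9446) = (-0.1712, 0.4435, 0.8798).
Converting back: φ = atan2(z, √(x²+y²)) = 61.61°, λ = atan2(y, x) = 111.10°.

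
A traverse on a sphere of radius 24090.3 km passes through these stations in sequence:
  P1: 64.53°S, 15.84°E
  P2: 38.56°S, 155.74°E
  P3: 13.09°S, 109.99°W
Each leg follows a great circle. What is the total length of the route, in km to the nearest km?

66165 km

Leg P1→P2: central angle 1.2603 rad, distance 30361.0 km.
Leg P2→P3: central angle 1.4862 rad, distance 35803.8 km.
Total: 30361.0 + 35803.8 ≈ 66165 km.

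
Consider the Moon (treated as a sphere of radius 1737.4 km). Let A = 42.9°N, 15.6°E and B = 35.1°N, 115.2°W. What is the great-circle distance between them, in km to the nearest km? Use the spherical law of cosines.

2729 km

With latitudes φ₁ = 42.900°, φ₂ = 35.100° and longitude difference Δλ = -130.800°:
cos c = sin φ₁ sin φ₂ + cos φ₁ cos φ₂ cos Δλ = (0.6807)(0.5750) + (0.7325)(0.8181)(-0.6534) = -0.00020,
so c = arccos(-0.00020) = 1.57099 rad.
Distance = R·c = 1737.4 × 1.5710 ≈ 2729 km.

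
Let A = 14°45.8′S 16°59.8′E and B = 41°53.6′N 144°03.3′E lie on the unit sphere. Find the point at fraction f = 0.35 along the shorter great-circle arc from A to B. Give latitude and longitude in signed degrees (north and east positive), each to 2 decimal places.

The central angle between A and B is δ = 2.2192 rad.
With f = 0.35, the slerp weights are sin((1−f)δ)/sin δ = 1.2443 and sin(fδ)/sin δ = 0.8795.
Weighted sum of the unit vectors: (1.2443)·(0.9248,0.2827,-0.2548) + (0.8795)·(-0.6026,0.4370,0.6677) = (0.6207, 0.7360, 0.2702).
Converting back: φ = atan2(z, √(x²+y²)) = 15.67°, λ = atan2(y, x) = 49.86°.

15.67°, 49.86°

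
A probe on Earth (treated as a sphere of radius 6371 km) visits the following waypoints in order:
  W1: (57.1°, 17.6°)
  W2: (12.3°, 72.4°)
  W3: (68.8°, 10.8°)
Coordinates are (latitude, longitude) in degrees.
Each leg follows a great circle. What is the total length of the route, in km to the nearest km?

14399 km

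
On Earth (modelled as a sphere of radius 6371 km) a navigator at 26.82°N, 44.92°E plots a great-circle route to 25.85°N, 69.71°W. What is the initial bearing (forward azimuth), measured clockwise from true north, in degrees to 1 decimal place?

Δλ = -114.630° = -2.0007 rad.
y = sin Δλ · cos φ₂ = (-0.9090)(0.8999) = -0.8181
x = cos φ₁ sin φ₂ − sin φ₁ cos φ₂ cos Δλ = (0.8924)(0.4360) − (0.4512)(0.8999)(-0.4168) = 0.5583
θ = atan2(y, x) = -55.69°; adding 360° gives 304.3°.

304.3°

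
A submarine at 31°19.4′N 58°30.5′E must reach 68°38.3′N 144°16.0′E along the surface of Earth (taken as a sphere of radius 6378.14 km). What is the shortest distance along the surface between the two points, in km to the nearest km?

In radians: φ₁ = 0.5467, φ₂ = 1.1980, Δλ = 85.758° = 1.4968 rad.
Haversine: a = sin²(Δφ/2) + cos φ₁ cos φ₂ sin²(Δλ/2) = 0.1023 + (0.8542)(0.3643)(0.4630) = 0.24642.
Central angle c = 2·arcsin(√a) = 1.03890 rad.
Distance = R·c = 6378.14 × 1.0389 ≈ 6626 km.

6626 km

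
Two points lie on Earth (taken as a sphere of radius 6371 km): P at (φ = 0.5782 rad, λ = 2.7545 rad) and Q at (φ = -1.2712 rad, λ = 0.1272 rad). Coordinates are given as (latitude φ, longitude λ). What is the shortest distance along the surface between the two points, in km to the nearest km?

15290 km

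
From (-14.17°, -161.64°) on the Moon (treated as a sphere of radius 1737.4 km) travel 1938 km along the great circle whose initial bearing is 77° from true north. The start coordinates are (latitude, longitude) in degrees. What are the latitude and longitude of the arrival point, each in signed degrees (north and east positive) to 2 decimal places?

5.06°, -100.18°

Angular distance δ = d/R = 1938/1737.4 = 1.11546 rad; initial bearing θ = 1.3439 rad.
sin φ₂ = sin φ₁ cos δ + cos φ₁ sin δ cos θ = (-0.2448)(0.4398) + (0.9696)(0.8981)(0.2250) = 0.0882, so φ₂ = 5.06°.
Δλ = atan2(sin θ sin δ cos φ₁, cos δ − sin φ₁ sin φ₂) = atan2(0.8485, 0.4614) = 61.464°.
λ₂ = -161.640° + 61.464° = -100.18°.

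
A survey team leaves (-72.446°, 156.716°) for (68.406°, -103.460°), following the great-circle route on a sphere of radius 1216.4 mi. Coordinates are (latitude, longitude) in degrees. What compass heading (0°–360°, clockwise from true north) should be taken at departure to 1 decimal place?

With φ₁ = -1.2644, φ₂ = 1.1939, Δλ = 1.7423 rad, the forward-azimuth formula gives
θ = atan2( sin Δλ cos φ₂ , cos φ₁ sin φ₂ − sin φ₁ cos φ₂ cos Δλ ) = atan2(0.3626, 0.2206) = 58.69°.
So the initial bearing is 58.7°.

58.7°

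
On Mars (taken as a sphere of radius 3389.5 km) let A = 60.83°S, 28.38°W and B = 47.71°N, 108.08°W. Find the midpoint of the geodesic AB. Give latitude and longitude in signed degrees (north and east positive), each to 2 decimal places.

-8.45°, -75.83°

Central angle δ = 2.1985 rad. Interpolating on the sphere with fraction f = 0.5:
P = [sin((1−f)δ)·A + sin(fδ)·B] / sin δ = 1.1007·A + 1.1007·B in Cartesian coordinates,
giving P = (0.2421, -0.9591, -0.1469), i.e. latitude -8.45°, longitude -75.83°.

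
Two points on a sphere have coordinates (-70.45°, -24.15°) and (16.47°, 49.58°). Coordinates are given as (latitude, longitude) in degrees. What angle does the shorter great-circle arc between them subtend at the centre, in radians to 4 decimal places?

1.7490 rad

In radians: φ₁ = -1.2296, φ₂ = 0.2875, Δλ = 73.730° = 1.2868 rad.
cos c = sin φ₁ sin φ₂ + cos φ₁ cos φ₂ cos Δλ = (-0.9423)(0.2835) + (0.3346)(0.9590)(0.2802) = -0.17726,
so c = arccos(-0.17726) = 1.74900 rad.
So the angular separation is 1.7490 rad.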